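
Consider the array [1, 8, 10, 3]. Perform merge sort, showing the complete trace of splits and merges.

Merge sort trace:

Split: [1, 8, 10, 3] -> [1, 8] and [10, 3]
  Split: [1, 8] -> [1] and [8]
  Merge: [1] + [8] -> [1, 8]
  Split: [10, 3] -> [10] and [3]
  Merge: [10] + [3] -> [3, 10]
Merge: [1, 8] + [3, 10] -> [1, 3, 8, 10]

Final sorted array: [1, 3, 8, 10]

The merge sort proceeds by recursively splitting the array and merging sorted halves.
After all merges, the sorted array is [1, 3, 8, 10].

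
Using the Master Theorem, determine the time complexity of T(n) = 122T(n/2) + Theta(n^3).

Master Theorem for T(n) = 122T(n/2) + O(n^3):

a = 122, b = 2, c = 3
log_b(a) = log_2(122) = 6.9307

Case 1: c = 3 < log_2(122) = 6.9307
T(n) = O(n^(log_2 122))

For T(n) = 122T(n/2) + O(n^3): log_2(122) = 6.9307. This is Case 1 of the Master Theorem (c < log_b(a), work dominated by leaves), giving O(n^(log_2 122)).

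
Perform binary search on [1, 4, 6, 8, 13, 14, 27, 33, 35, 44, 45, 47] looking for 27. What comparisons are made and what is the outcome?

Binary search for 27 in [1, 4, 6, 8, 13, 14, 27, 33, 35, 44, 45, 47]:

lo=0, hi=11, mid=5, arr[mid]=14 -> 14 < 27, search right half
lo=6, hi=11, mid=8, arr[mid]=35 -> 35 > 27, search left half
lo=6, hi=7, mid=6, arr[mid]=27 -> Found target at index 6!

Binary search finds 27 at index 6 after 3 comparisons. The search repeatedly halves the search space by comparing with the middle element.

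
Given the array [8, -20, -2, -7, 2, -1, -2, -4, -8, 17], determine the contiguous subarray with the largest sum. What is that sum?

Using Kadane's algorithm on [8, -20, -2, -7, 2, -1, -2, -4, -8, 17]:

Scanning through the array:
Position 1 (value -20): max_ending_here = -12, max_so_far = 8
Position 2 (value -2): max_ending_here = -2, max_so_far = 8
Position 3 (value -7): max_ending_here = -7, max_so_far = 8
Position 4 (value 2): max_ending_here = 2, max_so_far = 8
Position 5 (value -1): max_ending_here = 1, max_so_far = 8
Position 6 (value -2): max_ending_here = -1, max_so_far = 8
Position 7 (value -4): max_ending_here = -4, max_so_far = 8
Position 8 (value -8): max_ending_here = -8, max_so_far = 8
Position 9 (value 17): max_ending_here = 17, max_so_far = 17

Maximum subarray: [17]
Maximum sum: 17

The maximum subarray is [17] with sum 17. This subarray runs from index 9 to index 9.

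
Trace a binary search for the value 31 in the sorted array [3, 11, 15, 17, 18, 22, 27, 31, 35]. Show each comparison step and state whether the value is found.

Binary search for 31 in [3, 11, 15, 17, 18, 22, 27, 31, 35]:

lo=0, hi=8, mid=4, arr[mid]=18 -> 18 < 31, search right half
lo=5, hi=8, mid=6, arr[mid]=27 -> 27 < 31, search right half
lo=7, hi=8, mid=7, arr[mid]=31 -> Found target at index 7!

Binary search finds 31 at index 7 after 3 comparisons. The search repeatedly halves the search space by comparing with the middle element.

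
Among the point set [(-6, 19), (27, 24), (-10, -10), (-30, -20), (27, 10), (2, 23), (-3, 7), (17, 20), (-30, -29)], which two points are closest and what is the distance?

Computing all pairwise distances among 9 points:

d((-6, 19), (27, 24)) = 33.3766
d((-6, 19), (-10, -10)) = 29.2746
d((-6, 19), (-30, -20)) = 45.793
d((-6, 19), (27, 10)) = 34.2053
d((-6, 19), (2, 23)) = 8.9443 <-- minimum
d((-6, 19), (-3, 7)) = 12.3693
d((-6, 19), (17, 20)) = 23.0217
d((-6, 19), (-30, -29)) = 53.6656
d((27, 24), (-10, -10)) = 50.2494
d((27, 24), (-30, -20)) = 72.0069
d((27, 24), (27, 10)) = 14.0
d((27, 24), (2, 23)) = 25.02
d((27, 24), (-3, 7)) = 34.4819
d((27, 24), (17, 20)) = 10.7703
d((27, 24), (-30, -29)) = 77.8332
d((-10, -10), (-30, -20)) = 22.3607
d((-10, -10), (27, 10)) = 42.0595
d((-10, -10), (2, 23)) = 35.1141
d((-10, -10), (-3, 7)) = 18.3848
d((-10, -10), (17, 20)) = 40.3609
d((-10, -10), (-30, -29)) = 27.5862
d((-30, -20), (27, 10)) = 64.4127
d((-30, -20), (2, 23)) = 53.6004
d((-30, -20), (-3, 7)) = 38.1838
d((-30, -20), (17, 20)) = 61.7171
d((-30, -20), (-30, -29)) = 9.0
d((27, 10), (2, 23)) = 28.178
d((27, 10), (-3, 7)) = 30.1496
d((27, 10), (17, 20)) = 14.1421
d((27, 10), (-30, -29)) = 69.0652
d((2, 23), (-3, 7)) = 16.7631
d((2, 23), (17, 20)) = 15.2971
d((2, 23), (-30, -29)) = 61.0574
d((-3, 7), (17, 20)) = 23.8537
d((-3, 7), (-30, -29)) = 45.0
d((17, 20), (-30, -29)) = 67.897

Closest pair: (-6, 19) and (2, 23) with distance 8.9443

The closest pair is (-6, 19) and (2, 23) with Euclidean distance 8.9443. For 9 points, brute-force pairwise comparison is shown above. For large n, the divide-and-conquer algorithm (sort by x, recurse on halves, check the dividing strip) achieves O(n log n).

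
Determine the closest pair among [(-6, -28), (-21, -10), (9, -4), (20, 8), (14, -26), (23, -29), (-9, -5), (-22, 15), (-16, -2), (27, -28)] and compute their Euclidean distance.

Computing all pairwise distances among 10 points:

d((-6, -28), (-21, -10)) = 23.4307
d((-6, -28), (9, -4)) = 28.3019
d((-6, -28), (20, 8)) = 44.4072
d((-6, -28), (14, -26)) = 20.0998
d((-6, -28), (23, -29)) = 29.0172
d((-6, -28), (-9, -5)) = 23.1948
d((-6, -28), (-22, 15)) = 45.8803
d((-6, -28), (-16, -2)) = 27.8568
d((-6, -28), (27, -28)) = 33.0
d((-21, -10), (9, -4)) = 30.5941
d((-21, -10), (20, 8)) = 44.7772
d((-21, -10), (14, -26)) = 38.4838
d((-21, -10), (23, -29)) = 47.927
d((-21, -10), (-9, -5)) = 13.0
d((-21, -10), (-22, 15)) = 25.02
d((-21, -10), (-16, -2)) = 9.434
d((-21, -10), (27, -28)) = 51.264
d((9, -4), (20, 8)) = 16.2788
d((9, -4), (14, -26)) = 22.561
d((9, -4), (23, -29)) = 28.6531
d((9, -4), (-9, -5)) = 18.0278
d((9, -4), (-22, 15)) = 36.3593
d((9, -4), (-16, -2)) = 25.0799
d((9, -4), (27, -28)) = 30.0
d((20, 8), (14, -26)) = 34.5254
d((20, 8), (23, -29)) = 37.1214
d((20, 8), (-9, -5)) = 31.7805
d((20, 8), (-22, 15)) = 42.5793
d((20, 8), (-16, -2)) = 37.3631
d((20, 8), (27, -28)) = 36.6742
d((14, -26), (23, -29)) = 9.4868
d((14, -26), (-9, -5)) = 31.1448
d((14, -26), (-22, 15)) = 54.5619
d((14, -26), (-16, -2)) = 38.4187
d((14, -26), (27, -28)) = 13.1529
d((23, -29), (-9, -5)) = 40.0
d((23, -29), (-22, 15)) = 62.9365
d((23, -29), (-16, -2)) = 47.4342
d((23, -29), (27, -28)) = 4.1231 <-- minimum
d((-9, -5), (-22, 15)) = 23.8537
d((-9, -5), (-16, -2)) = 7.6158
d((-9, -5), (27, -28)) = 42.72
d((-22, 15), (-16, -2)) = 18.0278
d((-22, 15), (27, -28)) = 65.192
d((-16, -2), (27, -28)) = 50.2494

Closest pair: (23, -29) and (27, -28) with distance 4.1231

The closest pair is (23, -29) and (27, -28) with Euclidean distance 4.1231. For 10 points, brute-force pairwise comparison is shown above. For large n, the divide-and-conquer algorithm (sort by x, recurse on halves, check the dividing strip) achieves O(n log n).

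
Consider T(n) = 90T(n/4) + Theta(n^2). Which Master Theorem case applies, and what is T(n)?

Master Theorem for T(n) = 90T(n/4) + O(n^2):

a = 90, b = 4, c = 2
log_b(a) = log_4(90) = 3.2459

Case 1: c = 2 < log_4(90) = 3.2459
T(n) = O(n^(log_4 90))

For T(n) = 90T(n/4) + O(n^2): log_4(90) = 3.2459. This is Case 1 of the Master Theorem (c < log_b(a), work dominated by leaves), giving O(n^(log_4 90)).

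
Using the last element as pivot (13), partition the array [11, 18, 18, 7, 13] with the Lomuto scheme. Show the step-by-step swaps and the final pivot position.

Lomuto partition with pivot = 13:

Initial array: [11, 18, 18, 7, 13]

arr[0]=11 <= 13: swap with position 0, array becomes [11, 18, 18, 7, 13]
arr[1]=18 > 13: no swap
arr[2]=18 > 13: no swap
arr[3]=7 <= 13: swap with position 1, array becomes [11, 7, 18, 18, 13]

Place pivot at position 2: [11, 7, 13, 18, 18]
Pivot position: 2

After partitioning with pivot 13, the array becomes [11, 7, 13, 18, 18]. The pivot is placed at index 2. All elements to the left of the pivot are <= 13, and all elements to the right are > 13.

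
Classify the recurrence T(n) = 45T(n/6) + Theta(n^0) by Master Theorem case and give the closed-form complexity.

Master Theorem for T(n) = 45T(n/6) + O(n^0):

a = 45, b = 6, c = 0
log_b(a) = log_6(45) = 2.1245

Case 1: c = 0 < log_6(45) = 2.1245
T(n) = O(n^(log_6 45))

For T(n) = 45T(n/6) + O(n^0): log_6(45) = 2.1245. This is Case 1 of the Master Theorem (c < log_b(a), work dominated by leaves), giving O(n^(log_6 45)).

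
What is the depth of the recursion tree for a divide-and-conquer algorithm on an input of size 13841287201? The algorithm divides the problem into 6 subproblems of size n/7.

For divide and conquer with division factor 7:

Problem sizes at each level:
Level 0: 13841287201
Level 1: 1977326743
Level 2: 282475249
Level 3: 40353607
Level 4: 5764801
Level 5: 823543
Level 6: 117649
Level 7: 16807
Level 8: 2401
Level 9: 343
Level 10: 49
Level 11: 7
Level 12: 1

The root is level 0 and the size-1 base case is level 12 (the tree spans levels 0 through 12, i.e. 13 levels counting the root), so the depth is the number of divisions: log_7(13841287201) = 12

The recursion tree depth is log_7(13841287201) = 12. At each level, the problem size is divided by 7, so it takes 12 divisions to reduce to a base case of size 1. The algorithm makes 6 recursive calls at each level.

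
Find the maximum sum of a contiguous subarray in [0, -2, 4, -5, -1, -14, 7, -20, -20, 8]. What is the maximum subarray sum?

Using Kadane's algorithm on [0, -2, 4, -5, -1, -14, 7, -20, -20, 8]:

Scanning through the array:
Position 1 (value -2): max_ending_here = -2, max_so_far = 0
Position 2 (value 4): max_ending_here = 4, max_so_far = 4
Position 3 (value -5): max_ending_here = -1, max_so_far = 4
Position 4 (value -1): max_ending_here = -1, max_so_far = 4
Position 5 (value -14): max_ending_here = -14, max_so_far = 4
Position 6 (value 7): max_ending_here = 7, max_so_far = 7
Position 7 (value -20): max_ending_here = -13, max_so_far = 7
Position 8 (value -20): max_ending_here = -20, max_so_far = 7
Position 9 (value 8): max_ending_here = 8, max_so_far = 8

Maximum subarray: [8]
Maximum sum: 8

The maximum subarray is [8] with sum 8. This subarray runs from index 9 to index 9.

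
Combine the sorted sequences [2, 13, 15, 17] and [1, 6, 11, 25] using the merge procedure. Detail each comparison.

Merging process:

Compare 2 vs 1: take 1 from right. Merged: [1]
Compare 2 vs 6: take 2 from left. Merged: [1, 2]
Compare 13 vs 6: take 6 from right. Merged: [1, 2, 6]
Compare 13 vs 11: take 11 from right. Merged: [1, 2, 6, 11]
Compare 13 vs 25: take 13 from left. Merged: [1, 2, 6, 11, 13]
Compare 15 vs 25: take 15 from left. Merged: [1, 2, 6, 11, 13, 15]
Compare 17 vs 25: take 17 from left. Merged: [1, 2, 6, 11, 13, 15, 17]
Append remaining from right: [25]. Merged: [1, 2, 6, 11, 13, 15, 17, 25]

Final merged array: [1, 2, 6, 11, 13, 15, 17, 25]
Total comparisons: 7

The merged array is [1, 2, 6, 11, 13, 15, 17, 25], requiring 7 comparisons. The merge step runs in O(n) time where n is the total number of elements.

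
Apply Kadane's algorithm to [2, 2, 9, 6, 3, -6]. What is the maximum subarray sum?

Using Kadane's algorithm on [2, 2, 9, 6, 3, -6]:

Scanning through the array:
Position 1 (value 2): max_ending_here = 4, max_so_far = 4
Position 2 (value 9): max_ending_here = 13, max_so_far = 13
Position 3 (value 6): max_ending_here = 19, max_so_far = 19
Position 4 (value 3): max_ending_here = 22, max_so_far = 22
Position 5 (value -6): max_ending_here = 16, max_so_far = 22

Maximum subarray: [2, 2, 9, 6, 3]
Maximum sum: 22

The maximum subarray is [2, 2, 9, 6, 3] with sum 22. This subarray runs from index 0 to index 4.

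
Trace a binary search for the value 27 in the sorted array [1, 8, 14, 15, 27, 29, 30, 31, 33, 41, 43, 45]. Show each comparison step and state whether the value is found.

Binary search for 27 in [1, 8, 14, 15, 27, 29, 30, 31, 33, 41, 43, 45]:

lo=0, hi=11, mid=5, arr[mid]=29 -> 29 > 27, search left half
lo=0, hi=4, mid=2, arr[mid]=14 -> 14 < 27, search right half
lo=3, hi=4, mid=3, arr[mid]=15 -> 15 < 27, search right half
lo=4, hi=4, mid=4, arr[mid]=27 -> Found target at index 4!

Binary search finds 27 at index 4 after 4 comparisons. The search repeatedly halves the search space by comparing with the middle element.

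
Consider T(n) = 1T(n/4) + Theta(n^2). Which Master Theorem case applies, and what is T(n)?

Master Theorem for T(n) = 1T(n/4) + O(n^2):

a = 1, b = 4, c = 2
log_b(a) = log_4(1) = 0.0000

Case 3: c = 2 > log_4(1) = 0.0000
T(n) = O(n^2) = O(n^2)

For T(n) = 1T(n/4) + O(n^2): log_4(1) = 0.0000. This is Case 3 of the Master Theorem (c > log_b(a), work dominated by root), giving O(n^2).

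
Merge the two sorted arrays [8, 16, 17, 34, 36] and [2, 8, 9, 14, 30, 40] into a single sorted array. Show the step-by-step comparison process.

Merging process:

Compare 8 vs 2: take 2 from right. Merged: [2]
Compare 8 vs 8: take 8 from left. Merged: [2, 8]
Compare 16 vs 8: take 8 from right. Merged: [2, 8, 8]
Compare 16 vs 9: take 9 from right. Merged: [2, 8, 8, 9]
Compare 16 vs 14: take 14 from right. Merged: [2, 8, 8, 9, 14]
Compare 16 vs 30: take 16 from left. Merged: [2, 8, 8, 9, 14, 16]
Compare 17 vs 30: take 17 from left. Merged: [2, 8, 8, 9, 14, 16, 17]
Compare 34 vs 30: take 30 from right. Merged: [2, 8, 8, 9, 14, 16, 17, 30]
Compare 34 vs 40: take 34 from left. Merged: [2, 8, 8, 9, 14, 16, 17, 30, 34]
Compare 36 vs 40: take 36 from left. Merged: [2, 8, 8, 9, 14, 16, 17, 30, 34, 36]
Append remaining from right: [40]. Merged: [2, 8, 8, 9, 14, 16, 17, 30, 34, 36, 40]

Final merged array: [2, 8, 8, 9, 14, 16, 17, 30, 34, 36, 40]
Total comparisons: 10

The merged array is [2, 8, 8, 9, 14, 16, 17, 30, 34, 36, 40], requiring 10 comparisons. The merge step runs in O(n) time where n is the total number of elements.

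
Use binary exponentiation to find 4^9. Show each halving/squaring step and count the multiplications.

Computing 4^9 by squaring (build up from 4^1; each line after the first costs one multiplication):

4^1 = 4
4^2 = (4^1)^2 = 4^2 = 16
4^4 = (4^2)^2 = 16^2 = 256
4^8 = (4^4)^2 = 256^2 = 65536
4^9 = 4 * 4^8 = 4 * 65536 = 262144

Result: 262144
Multiplications needed: 4 (4 lines after 4^1)

4^9 = 262144. Using exponentiation by squaring, this requires 4 multiplications. The key idea: if the exponent is even, square the half-power; if odd, multiply by the base once.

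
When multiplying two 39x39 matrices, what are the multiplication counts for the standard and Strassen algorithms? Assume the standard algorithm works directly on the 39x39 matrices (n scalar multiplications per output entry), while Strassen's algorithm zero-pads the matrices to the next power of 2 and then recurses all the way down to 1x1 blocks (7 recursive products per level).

Matrix multiplication for 39x39 matrices:

Strassen's algorithm requires power-of-2 dimensions. Pad 39x39 to 64x64 (next power of 2).

Standard algorithm: 39^3 = 59319 multiplications
Strassen's algorithm: 7^(log2(64)) = 7^6 = 117649 multiplications
Difference: 59319 - 117649 = -58330 (Strassen uses MORE here due to padding overhead — for small or just-over-power-of-2 n, padding can outweigh the per-level savings)

Standard: 59319 multiplications (39^3). Strassen: 117649 multiplications (7^6, after padding to 64x64). Strassen reduces 8 recursive multiplications to 7 at each level.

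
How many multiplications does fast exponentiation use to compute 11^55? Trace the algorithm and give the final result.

Computing 11^55 by squaring (build up from 11^1; each line after the first costs one multiplication):

11^1 = 11
11^2 = (11^1)^2 = 11^2 = 121
11^3 = 11 * 11^2 = 11 * 121 = 1331
11^6 = (11^3)^2 = 1331^2 = 1771561
11^12 = (11^6)^2 = 1771561^2 = 3138428376721
11^13 = 11 * 11^12 = 11 * 3138428376721 = 34522712143931
11^26 = (11^13)^2 = 34522712143931^2 = 1191817653772720942460132761
11^27 = 11 * 11^26 = 11 * 1191817653772720942460132761 = 13109994191499930367061460371
11^54 = (11^27)^2 = 13109994191499930367061460371^2 = 171871947701161912897410416779483616222663749691203457641
11^55 = 11 * 11^54 = 11 * 171871947701161912897410416779483616222663749691203457641 = 1890591424712781041871514584574319778449301246603238034051

Result: 1890591424712781041871514584574319778449301246603238034051
Multiplications needed: 9 (9 lines after 11^1)

11^55 = 1890591424712781041871514584574319778449301246603238034051. Using exponentiation by squaring, this requires 9 multiplications. The key idea: if the exponent is even, square the half-power; if odd, multiply by the base once.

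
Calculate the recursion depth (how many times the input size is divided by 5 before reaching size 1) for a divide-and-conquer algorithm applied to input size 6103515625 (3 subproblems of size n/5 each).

For divide and conquer with division factor 5:

Problem sizes at each level:
Level 0: 6103515625
Level 1: 1220703125
Level 2: 244140625
Level 3: 48828125
Level 4: 9765625
Level 5: 1953125
Level 6: 390625
Level 7: 78125
Level 8: 15625
Level 9: 3125
Level 10: 625
Level 11: 125
Level 12: 25
Level 13: 5
Level 14: 1

The root is level 0 and the size-1 base case is level 14 (the tree spans levels 0 through 14, i.e. 15 levels counting the root), so the depth is the number of divisions: log_5(6103515625) = 14

The recursion tree depth is log_5(6103515625) = 14. At each level, the problem size is divided by 5, so it takes 14 divisions to reduce to a base case of size 1. The algorithm makes 3 recursive calls at each level.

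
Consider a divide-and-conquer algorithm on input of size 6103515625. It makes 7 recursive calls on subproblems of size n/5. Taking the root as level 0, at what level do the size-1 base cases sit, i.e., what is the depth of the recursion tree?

For divide and conquer with division factor 5:

Problem sizes at each level:
Level 0: 6103515625
Level 1: 1220703125
Level 2: 244140625
Level 3: 48828125
Level 4: 9765625
Level 5: 1953125
Level 6: 390625
Level 7: 78125
Level 8: 15625
Level 9: 3125
Level 10: 625
Level 11: 125
Level 12: 25
Level 13: 5
Level 14: 1

The root is level 0 and the size-1 base case is level 14 (the tree spans levels 0 through 14, i.e. 15 levels counting the root), so the depth is the number of divisions: log_5(6103515625) = 14

The recursion tree depth is log_5(6103515625) = 14. At each level, the problem size is divided by 5, so it takes 14 divisions to reduce to a base case of size 1. The algorithm makes 7 recursive calls at each level.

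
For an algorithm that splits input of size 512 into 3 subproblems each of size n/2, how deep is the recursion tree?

For divide and conquer with division factor 2:

Problem sizes at each level:
Level 0: 512
Level 1: 256
Level 2: 128
Level 3: 64
Level 4: 32
Level 5: 16
Level 6: 8
Level 7: 4
Level 8: 2
Level 9: 1

The root is level 0 and the size-1 base case is level 9 (the tree spans levels 0 through 9, i.e. 10 levels counting the root), so the depth is the number of divisions: log_2(512) = 9

The recursion tree depth is log_2(512) = 9. At each level, the problem size is divided by 2, so it takes 9 divisions to reduce to a base case of size 1. The algorithm makes 3 recursive calls at each level.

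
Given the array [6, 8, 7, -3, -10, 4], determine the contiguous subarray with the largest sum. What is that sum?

Using Kadane's algorithm on [6, 8, 7, -3, -10, 4]:

Scanning through the array:
Position 1 (value 8): max_ending_here = 14, max_so_far = 14
Position 2 (value 7): max_ending_here = 21, max_so_far = 21
Position 3 (value -3): max_ending_here = 18, max_so_far = 21
Position 4 (value -10): max_ending_here = 8, max_so_far = 21
Position 5 (value 4): max_ending_here = 12, max_so_far = 21

Maximum subarray: [6, 8, 7]
Maximum sum: 21

The maximum subarray is [6, 8, 7] with sum 21. This subarray runs from index 0 to index 2.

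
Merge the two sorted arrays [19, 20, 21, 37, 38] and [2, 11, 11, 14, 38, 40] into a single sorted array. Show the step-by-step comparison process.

Merging process:

Compare 19 vs 2: take 2 from right. Merged: [2]
Compare 19 vs 11: take 11 from right. Merged: [2, 11]
Compare 19 vs 11: take 11 from right. Merged: [2, 11, 11]
Compare 19 vs 14: take 14 from right. Merged: [2, 11, 11, 14]
Compare 19 vs 38: take 19 from left. Merged: [2, 11, 11, 14, 19]
Compare 20 vs 38: take 20 from left. Merged: [2, 11, 11, 14, 19, 20]
Compare 21 vs 38: take 21 from left. Merged: [2, 11, 11, 14, 19, 20, 21]
Compare 37 vs 38: take 37 from left. Merged: [2, 11, 11, 14, 19, 20, 21, 37]
Compare 38 vs 38: take 38 from left. Merged: [2, 11, 11, 14, 19, 20, 21, 37, 38]
Append remaining from right: [38, 40]. Merged: [2, 11, 11, 14, 19, 20, 21, 37, 38, 38, 40]

Final merged array: [2, 11, 11, 14, 19, 20, 21, 37, 38, 38, 40]
Total comparisons: 9

The merged array is [2, 11, 11, 14, 19, 20, 21, 37, 38, 38, 40], requiring 9 comparisons. The merge step runs in O(n) time where n is the total number of elements.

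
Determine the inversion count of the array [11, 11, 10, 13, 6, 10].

Finding inversions in [11, 11, 10, 13, 6, 10]:

(0, 2): arr[0]=11 > arr[2]=10
(0, 4): arr[0]=11 > arr[4]=6
(0, 5): arr[0]=11 > arr[5]=10
(1, 2): arr[1]=11 > arr[2]=10
(1, 4): arr[1]=11 > arr[4]=6
(1, 5): arr[1]=11 > arr[5]=10
(2, 4): arr[2]=10 > arr[4]=6
(3, 4): arr[3]=13 > arr[4]=6
(3, 5): arr[3]=13 > arr[5]=10

Total inversions: 9

The array has 9 inversion(s): (0,2), (0,4), (0,5), (1,2), (1,4), (1,5), (2,4), (3,4), (3,5). Each pair (i,j) satisfies i < j and arr[i] > arr[j].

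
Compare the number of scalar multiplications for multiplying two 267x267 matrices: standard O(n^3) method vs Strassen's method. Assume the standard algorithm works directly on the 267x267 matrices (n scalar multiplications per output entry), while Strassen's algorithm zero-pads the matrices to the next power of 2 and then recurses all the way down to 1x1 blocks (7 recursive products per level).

Matrix multiplication for 267x267 matrices:

Strassen's algorithm requires power-of-2 dimensions. Pad 267x267 to 512x512 (next power of 2).

Standard algorithm: 267^3 = 19034163 multiplications
Strassen's algorithm: 7^(log2(512)) = 7^9 = 40353607 multiplications
Difference: 19034163 - 40353607 = -21319444 (Strassen uses MORE here due to padding overhead — for small or just-over-power-of-2 n, padding can outweigh the per-level savings)

Standard: 19034163 multiplications (267^3). Strassen: 40353607 multiplications (7^9, after padding to 512x512). Strassen reduces 8 recursive multiplications to 7 at each level.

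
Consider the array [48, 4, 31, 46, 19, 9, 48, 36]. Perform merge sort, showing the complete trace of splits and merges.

Merge sort trace:

Split: [48, 4, 31, 46, 19, 9, 48, 36] -> [48, 4, 31, 46] and [19, 9, 48, 36]
  Split: [48, 4, 31, 46] -> [48, 4] and [31, 46]
    Split: [48, 4] -> [48] and [4]
    Merge: [48] + [4] -> [4, 48]
    Split: [31, 46] -> [31] and [46]
    Merge: [31] + [46] -> [31, 46]
  Merge: [4, 48] + [31, 46] -> [4, 31, 46, 48]
  Split: [19, 9, 48, 36] -> [19, 9] and [48, 36]
    Split: [19, 9] -> [19] and [9]
    Merge: [19] + [9] -> [9, 19]
    Split: [48, 36] -> [48] and [36]
    Merge: [48] + [36] -> [36, 48]
  Merge: [9, 19] + [36, 48] -> [9, 19, 36, 48]
Merge: [4, 31, 46, 48] + [9, 19, 36, 48] -> [4, 9, 19, 31, 36, 46, 48, 48]

Final sorted array: [4, 9, 19, 31, 36, 46, 48, 48]

The merge sort proceeds by recursively splitting the array and merging sorted halves.
After all merges, the sorted array is [4, 9, 19, 31, 36, 46, 48, 48].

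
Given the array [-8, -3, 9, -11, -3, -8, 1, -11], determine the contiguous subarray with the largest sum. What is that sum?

Using Kadane's algorithm on [-8, -3, 9, -11, -3, -8, 1, -11]:

Scanning through the array:
Position 1 (value -3): max_ending_here = -3, max_so_far = -3
Position 2 (value 9): max_ending_here = 9, max_so_far = 9
Position 3 (value -11): max_ending_here = -2, max_so_far = 9
Position 4 (value -3): max_ending_here = -3, max_so_far = 9
Position 5 (value -8): max_ending_here = -8, max_so_far = 9
Position 6 (value 1): max_ending_here = 1, max_so_far = 9
Position 7 (value -11): max_ending_here = -10, max_so_far = 9

Maximum subarray: [9]
Maximum sum: 9

The maximum subarray is [9] with sum 9. This subarray runs from index 2 to index 2.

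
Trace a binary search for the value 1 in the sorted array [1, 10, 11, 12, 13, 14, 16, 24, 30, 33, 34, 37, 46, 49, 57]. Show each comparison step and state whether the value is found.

Binary search for 1 in [1, 10, 11, 12, 13, 14, 16, 24, 30, 33, 34, 37, 46, 49, 57]:

lo=0, hi=14, mid=7, arr[mid]=24 -> 24 > 1, search left half
lo=0, hi=6, mid=3, arr[mid]=12 -> 12 > 1, search left half
lo=0, hi=2, mid=1, arr[mid]=10 -> 10 > 1, search left half
lo=0, hi=0, mid=0, arr[mid]=1 -> Found target at index 0!

Binary search finds 1 at index 0 after 4 comparisons. The search repeatedly halves the search space by comparing with the middle element.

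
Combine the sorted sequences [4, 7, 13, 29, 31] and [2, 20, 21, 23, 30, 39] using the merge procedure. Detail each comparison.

Merging process:

Compare 4 vs 2: take 2 from right. Merged: [2]
Compare 4 vs 20: take 4 from left. Merged: [2, 4]
Compare 7 vs 20: take 7 from left. Merged: [2, 4, 7]
Compare 13 vs 20: take 13 from left. Merged: [2, 4, 7, 13]
Compare 29 vs 20: take 20 from right. Merged: [2, 4, 7, 13, 20]
Compare 29 vs 21: take 21 from right. Merged: [2, 4, 7, 13, 20, 21]
Compare 29 vs 23: take 23 from right. Merged: [2, 4, 7, 13, 20, 21, 23]
Compare 29 vs 30: take 29 from left. Merged: [2, 4, 7, 13, 20, 21, 23, 29]
Compare 31 vs 30: take 30 from right. Merged: [2, 4, 7, 13, 20, 21, 23, 29, 30]
Compare 31 vs 39: take 31 from left. Merged: [2, 4, 7, 13, 20, 21, 23, 29, 30, 31]
Append remaining from right: [39]. Merged: [2, 4, 7, 13, 20, 21, 23, 29, 30, 31, 39]

Final merged array: [2, 4, 7, 13, 20, 21, 23, 29, 30, 31, 39]
Total comparisons: 10

The merged array is [2, 4, 7, 13, 20, 21, 23, 29, 30, 31, 39], requiring 10 comparisons. The merge step runs in O(n) time where n is the total number of elements.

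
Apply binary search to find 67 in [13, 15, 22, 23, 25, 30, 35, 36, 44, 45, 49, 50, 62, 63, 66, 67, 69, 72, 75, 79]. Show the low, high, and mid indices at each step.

Binary search for 67 in [13, 15, 22, 23, 25, 30, 35, 36, 44, 45, 49, 50, 62, 63, 66, 67, 69, 72, 75, 79]:

lo=0, hi=19, mid=9, arr[mid]=45 -> 45 < 67, search right half
lo=10, hi=19, mid=14, arr[mid]=66 -> 66 < 67, search right half
lo=15, hi=19, mid=17, arr[mid]=72 -> 72 > 67, search left half
lo=15, hi=16, mid=15, arr[mid]=67 -> Found target at index 15!

Binary search finds 67 at index 15 after 4 comparisons. The search repeatedly halves the search space by comparing with the middle element.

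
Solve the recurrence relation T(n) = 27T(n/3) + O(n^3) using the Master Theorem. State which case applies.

Master Theorem for T(n) = 27T(n/3) + O(n^3):

a = 27, b = 3, c = 3
log_b(a) = log_3(27) = 3.0000

Case 2: c = 3 = log_3(27) = 3.0000
T(n) = O(n^3 log n) = O(n^3 log n)

For T(n) = 27T(n/3) + O(n^3): log_3(27) = 3.0000. This is Case 2 of the Master Theorem (c = log_b(a), equal work at all levels), giving O(n^3 log n).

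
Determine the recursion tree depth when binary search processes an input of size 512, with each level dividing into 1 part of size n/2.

For divide and conquer with division factor 2:

Problem sizes at each level:
Level 0: 512
Level 1: 256
Level 2: 128
Level 3: 64
Level 4: 32
Level 5: 16
Level 6: 8
Level 7: 4
Level 8: 2
Level 9: 1

The root is level 0 and the size-1 base case is level 9 (the tree spans levels 0 through 9, i.e. 10 levels counting the root), so the depth is the number of divisions: log_2(512) = 9

The recursion tree depth is log_2(512) = 9. At each level, the problem size is divided by 2, so it takes 9 divisions to reduce to a base case of size 1. The algorithm makes 1 recursive call at each level.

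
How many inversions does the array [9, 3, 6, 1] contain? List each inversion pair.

Finding inversions in [9, 3, 6, 1]:

(0, 1): arr[0]=9 > arr[1]=3
(0, 2): arr[0]=9 > arr[2]=6
(0, 3): arr[0]=9 > arr[3]=1
(1, 3): arr[1]=3 > arr[3]=1
(2, 3): arr[2]=6 > arr[3]=1

Total inversions: 5

The array has 5 inversion(s): (0,1), (0,2), (0,3), (1,3), (2,3). Each pair (i,j) satisfies i < j and arr[i] > arr[j].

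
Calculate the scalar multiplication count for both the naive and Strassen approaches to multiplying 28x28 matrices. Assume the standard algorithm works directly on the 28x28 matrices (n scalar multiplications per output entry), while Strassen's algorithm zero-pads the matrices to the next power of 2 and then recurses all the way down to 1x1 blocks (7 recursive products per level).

Matrix multiplication for 28x28 matrices:

Strassen's algorithm requires power-of-2 dimensions. Pad 28x28 to 32x32 (next power of 2).

Standard algorithm: 28^3 = 21952 multiplications
Strassen's algorithm: 7^(log2(32)) = 7^5 = 16807 multiplications
Savings: 21952 - 16807 = 5145 multiplications

Standard: 21952 multiplications (28^3). Strassen: 16807 multiplications (7^5, after padding to 32x32). Strassen reduces 8 recursive multiplications to 7 at each level.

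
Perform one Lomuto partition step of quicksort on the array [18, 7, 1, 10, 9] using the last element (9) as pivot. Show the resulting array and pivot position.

Lomuto partition with pivot = 9:

Initial array: [18, 7, 1, 10, 9]

arr[0]=18 > 9: no swap
arr[1]=7 <= 9: swap with position 0, array becomes [7, 18, 1, 10, 9]
arr[2]=1 <= 9: swap with position 1, array becomes [7, 1, 18, 10, 9]
arr[3]=10 > 9: no swap

Place pivot at position 2: [7, 1, 9, 10, 18]
Pivot position: 2

After partitioning with pivot 9, the array becomes [7, 1, 9, 10, 18]. The pivot is placed at index 2. All elements to the left of the pivot are <= 9, and all elements to the right are > 9.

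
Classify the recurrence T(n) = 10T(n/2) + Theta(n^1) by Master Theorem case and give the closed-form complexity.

Master Theorem for T(n) = 10T(n/2) + O(n^1):

a = 10, b = 2, c = 1
log_b(a) = log_2(10) = 3.3219

Case 1: c = 1 < log_2(10) = 3.3219
T(n) = O(n^(log_2 10))

For T(n) = 10T(n/2) + O(n^1): log_2(10) = 3.3219. This is Case 1 of the Master Theorem (c < log_b(a), work dominated by leaves), giving O(n^(log_2 10)).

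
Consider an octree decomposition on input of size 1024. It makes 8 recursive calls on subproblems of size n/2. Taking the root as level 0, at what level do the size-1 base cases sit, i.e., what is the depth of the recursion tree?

For divide and conquer with division factor 2:

Problem sizes at each level:
Level 0: 1024
Level 1: 512
Level 2: 256
Level 3: 128
Level 4: 64
Level 5: 32
Level 6: 16
Level 7: 8
Level 8: 4
Level 9: 2
Level 10: 1

The root is level 0 and the size-1 base case is level 10 (the tree spans levels 0 through 10, i.e. 11 levels counting the root), so the depth is the number of divisions: log_2(1024) = 10

The recursion tree depth is log_2(1024) = 10. At each level, the problem size is divided by 2, so it takes 10 divisions to reduce to a base case of size 1. The algorithm makes 8 recursive calls at each level.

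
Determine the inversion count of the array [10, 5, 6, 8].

Finding inversions in [10, 5, 6, 8]:

(0, 1): arr[0]=10 > arr[1]=5
(0, 2): arr[0]=10 > arr[2]=6
(0, 3): arr[0]=10 > arr[3]=8

Total inversions: 3

The array has 3 inversion(s): (0,1), (0,2), (0,3). Each pair (i,j) satisfies i < j and arr[i] > arr[j].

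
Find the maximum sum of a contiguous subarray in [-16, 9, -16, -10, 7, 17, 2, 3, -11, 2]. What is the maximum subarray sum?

Using Kadane's algorithm on [-16, 9, -16, -10, 7, 17, 2, 3, -11, 2]:

Scanning through the array:
Position 1 (value 9): max_ending_here = 9, max_so_far = 9
Position 2 (value -16): max_ending_here = -7, max_so_far = 9
Position 3 (value -10): max_ending_here = -10, max_so_far = 9
Position 4 (value 7): max_ending_here = 7, max_so_far = 9
Position 5 (value 17): max_ending_here = 24, max_so_far = 24
Position 6 (value 2): max_ending_here = 26, max_so_far = 26
Position 7 (value 3): max_ending_here = 29, max_so_far = 29
Position 8 (value -11): max_ending_here = 18, max_so_far = 29
Position 9 (value 2): max_ending_here = 20, max_so_far = 29

Maximum subarray: [7, 17, 2, 3]
Maximum sum: 29

The maximum subarray is [7, 17, 2, 3] with sum 29. This subarray runs from index 4 to index 7.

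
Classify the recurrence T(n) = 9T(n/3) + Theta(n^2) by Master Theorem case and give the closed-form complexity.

Master Theorem for T(n) = 9T(n/3) + O(n^2):

a = 9, b = 3, c = 2
log_b(a) = log_3(9) = 2.0000

Case 2: c = 2 = log_3(9) = 2.0000
T(n) = O(n^2 log n) = O(n^2 log n)

For T(n) = 9T(n/3) + O(n^2): log_3(9) = 2.0000. This is Case 2 of the Master Theorem (c = log_b(a), equal work at all levels), giving O(n^2 log n).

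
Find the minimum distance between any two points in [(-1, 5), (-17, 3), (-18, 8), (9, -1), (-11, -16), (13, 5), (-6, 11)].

Computing all pairwise distances among 7 points:

d((-1, 5), (-17, 3)) = 16.1245
d((-1, 5), (-18, 8)) = 17.2627
d((-1, 5), (9, -1)) = 11.6619
d((-1, 5), (-11, -16)) = 23.2594
d((-1, 5), (13, 5)) = 14.0
d((-1, 5), (-6, 11)) = 7.8102
d((-17, 3), (-18, 8)) = 5.099 <-- minimum
d((-17, 3), (9, -1)) = 26.3059
d((-17, 3), (-11, -16)) = 19.9249
d((-17, 3), (13, 5)) = 30.0666
d((-17, 3), (-6, 11)) = 13.6015
d((-18, 8), (9, -1)) = 28.4605
d((-18, 8), (-11, -16)) = 25.0
d((-18, 8), (13, 5)) = 31.1448
d((-18, 8), (-6, 11)) = 12.3693
d((9, -1), (-11, -16)) = 25.0
d((9, -1), (13, 5)) = 7.2111
d((9, -1), (-6, 11)) = 19.2094
d((-11, -16), (13, 5)) = 31.8904
d((-11, -16), (-6, 11)) = 27.4591
d((13, 5), (-6, 11)) = 19.9249

Closest pair: (-17, 3) and (-18, 8) with distance 5.099

The closest pair is (-17, 3) and (-18, 8) with Euclidean distance 5.099. For 7 points, brute-force pairwise comparison is shown above. For large n, the divide-and-conquer algorithm (sort by x, recurse on halves, check the dividing strip) achieves O(n log n).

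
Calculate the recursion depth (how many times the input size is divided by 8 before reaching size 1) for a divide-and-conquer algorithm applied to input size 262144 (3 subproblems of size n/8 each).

For divide and conquer with division factor 8:

Problem sizes at each level:
Level 0: 262144
Level 1: 32768
Level 2: 4096
Level 3: 512
Level 4: 64
Level 5: 8
Level 6: 1

The root is level 0 and the size-1 base case is level 6 (the tree spans levels 0 through 6, i.e. 7 levels counting the root), so the depth is the number of divisions: log_8(262144) = 6

The recursion tree depth is log_8(262144) = 6. At each level, the problem size is divided by 8, so it takes 6 divisions to reduce to a base case of size 1. The algorithm makes 3 recursive calls at each level.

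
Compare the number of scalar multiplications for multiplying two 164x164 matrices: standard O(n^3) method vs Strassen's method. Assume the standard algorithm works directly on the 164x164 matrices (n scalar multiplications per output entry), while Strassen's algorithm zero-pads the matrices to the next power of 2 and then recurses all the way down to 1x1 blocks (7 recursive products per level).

Matrix multiplication for 164x164 matrices:

Strassen's algorithm requires power-of-2 dimensions. Pad 164x164 to 256x256 (next power of 2).

Standard algorithm: 164^3 = 4410944 multiplications
Strassen's algorithm: 7^(log2(256)) = 7^8 = 5764801 multiplications
Difference: 4410944 - 5764801 = -1353857 (Strassen uses MORE here due to padding overhead — for small or just-over-power-of-2 n, padding can outweigh the per-level savings)

Standard: 4410944 multiplications (164^3). Strassen: 5764801 multiplications (7^8, after padding to 256x256). Strassen reduces 8 recursive multiplications to 7 at each level.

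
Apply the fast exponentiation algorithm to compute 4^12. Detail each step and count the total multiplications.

Computing 4^12 by squaring (build up from 4^1; each line after the first costs one multiplication):

4^1 = 4
4^2 = (4^1)^2 = 4^2 = 16
4^3 = 4 * 4^2 = 4 * 16 = 64
4^6 = (4^3)^2 = 64^2 = 4096
4^12 = (4^6)^2 = 4096^2 = 16777216

Result: 16777216
Multiplications needed: 4 (4 lines after 4^1)

4^12 = 16777216. Using exponentiation by squaring, this requires 4 multiplications. The key idea: if the exponent is even, square the half-power; if odd, multiply by the base once.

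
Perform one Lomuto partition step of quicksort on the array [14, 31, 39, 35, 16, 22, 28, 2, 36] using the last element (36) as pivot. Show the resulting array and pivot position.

Lomuto partition with pivot = 36:

Initial array: [14, 31, 39, 35, 16, 22, 28, 2, 36]

arr[0]=14 <= 36: swap with position 0, array becomes [14, 31, 39, 35, 16, 22, 28, 2, 36]
arr[1]=31 <= 36: swap with position 1, array becomes [14, 31, 39, 35, 16, 22, 28, 2, 36]
arr[2]=39 > 36: no swap
arr[3]=35 <= 36: swap with position 2, array becomes [14, 31, 35, 39, 16, 22, 28, 2, 36]
arr[4]=16 <= 36: swap with position 3, array becomes [14, 31, 35, 16, 39, 22, 28, 2, 36]
arr[5]=22 <= 36: swap with position 4, array becomes [14, 31, 35, 16, 22, 39, 28, 2, 36]
arr[6]=28 <= 36: swap with position 5, array becomes [14, 31, 35, 16, 22, 28, 39, 2, 36]
arr[7]=2 <= 36: swap with position 6, array becomes [14, 31, 35, 16, 22, 28, 2, 39, 36]

Place pivot at position 7: [14, 31, 35, 16, 22, 28, 2, 36, 39]
Pivot position: 7

After partitioning with pivot 36, the array becomes [14, 31, 35, 16, 22, 28, 2, 36, 39]. The pivot is placed at index 7. All elements to the left of the pivot are <= 36, and all elements to the right are > 36.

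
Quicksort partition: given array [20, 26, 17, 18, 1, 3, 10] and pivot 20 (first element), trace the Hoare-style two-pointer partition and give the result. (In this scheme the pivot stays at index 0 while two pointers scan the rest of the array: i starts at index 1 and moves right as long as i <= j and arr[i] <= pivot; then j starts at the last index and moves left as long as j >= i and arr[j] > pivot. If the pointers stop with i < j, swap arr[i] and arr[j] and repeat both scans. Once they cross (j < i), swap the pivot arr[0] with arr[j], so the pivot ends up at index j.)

Hoare-style two-pointer partition with pivot = 20:

Initial array: [20, 26, 17, 18, 1, 3, 10]

Pointers start at i = 1, j = 6.
i stops at index 1 (arr[1]=26 > 20), j stops at index 6 (arr[6]=10 <= 20): swap arr[1] and arr[6], array becomes [20, 10, 17, 18, 1, 3, 26]
i ends at 6, j ends at 5: the pointers have crossed (j < i), so scanning stops.

Swap pivot arr[0] with arr[5] to place pivot at position 5: [3, 10, 17, 18, 1, 20, 26]
Pivot position: 5

After partitioning with pivot 20, the array becomes [3, 10, 17, 18, 1, 20, 26]. The pivot is placed at index 5. All elements to the left of the pivot are <= 20, and all elements to the right are > 20.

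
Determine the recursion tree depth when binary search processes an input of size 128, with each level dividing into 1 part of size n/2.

For divide and conquer with division factor 2:

Problem sizes at each level:
Level 0: 128
Level 1: 64
Level 2: 32
Level 3: 16
Level 4: 8
Level 5: 4
Level 6: 2
Level 7: 1

The root is level 0 and the size-1 base case is level 7 (the tree spans levels 0 through 7, i.e. 8 levels counting the root), so the depth is the number of divisions: log_2(128) = 7

The recursion tree depth is log_2(128) = 7. At each level, the problem size is divided by 2, so it takes 7 divisions to reduce to a base case of size 1. The algorithm makes 1 recursive call at each level.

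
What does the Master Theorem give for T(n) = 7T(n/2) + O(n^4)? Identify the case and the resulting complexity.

Master Theorem for T(n) = 7T(n/2) + O(n^4):

a = 7, b = 2, c = 4
log_b(a) = log_2(7) = 2.8074

Case 3: c = 4 > log_2(7) = 2.8074
T(n) = O(n^4) = O(n^4)

For T(n) = 7T(n/2) + O(n^4): log_2(7) = 2.8074. This is Case 3 of the Master Theorem (c > log_b(a), work dominated by root), giving O(n^4).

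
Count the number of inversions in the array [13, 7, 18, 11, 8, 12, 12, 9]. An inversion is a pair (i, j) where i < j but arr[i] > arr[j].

Finding inversions in [13, 7, 18, 11, 8, 12, 12, 9]:

(0, 1): arr[0]=13 > arr[1]=7
(0, 3): arr[0]=13 > arr[3]=11
(0, 4): arr[0]=13 > arr[4]=8
(0, 5): arr[0]=13 > arr[5]=12
(0, 6): arr[0]=13 > arr[6]=12
(0, 7): arr[0]=13 > arr[7]=9
(2, 3): arr[2]=18 > arr[3]=11
(2, 4): arr[2]=18 > arr[4]=8
(2, 5): arr[2]=18 > arr[5]=12
(2, 6): arr[2]=18 > arr[6]=12
(2, 7): arr[2]=18 > arr[7]=9
(3, 4): arr[3]=11 > arr[4]=8
(3, 7): arr[3]=11 > arr[7]=9
(5, 7): arr[5]=12 > arr[7]=9
(6, 7): arr[6]=12 > arr[7]=9

Total inversions: 15

The array has 15 inversion(s): (0,1), (0,3), (0,4), (0,5), (0,6), (0,7), (2,3), (2,4), (2,5), (2,6), (2,7), (3,4), (3,7), (5,7), (6,7). Each pair (i,j) satisfies i < j and arr[i] > arr[j].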